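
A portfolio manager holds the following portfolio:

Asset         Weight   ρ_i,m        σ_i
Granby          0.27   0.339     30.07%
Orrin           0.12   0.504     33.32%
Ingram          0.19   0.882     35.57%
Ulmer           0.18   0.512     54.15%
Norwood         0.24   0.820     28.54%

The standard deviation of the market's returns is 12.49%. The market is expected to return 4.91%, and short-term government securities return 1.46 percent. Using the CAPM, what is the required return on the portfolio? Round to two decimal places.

7.35%

β_Granby = 0.339 × 30.07% / 12.49% = 0.8162
β_Orrin = 0.504 × 33.32% / 12.49% = 1.3445
β_Ingram = 0.882 × 35.57% / 12.49% = 2.5118
β_Ulmer = 0.512 × 54.15% / 12.49% = 2.2198
β_Norwood = 0.820 × 28.54% / 12.49% = 1.8737
β_P = Σ w_i β_i = 0.27×0.8162 + 0.12×1.3445 + 0.19×2.5118 + 0.18×2.2198 + 0.24×1.8737 = 1.7082
MRP = 4.91% − 1.46% = 3.45%
E(R_P) = R_f + β_P × MRP = 1.46% + 1.7082 × 3.45% = 7.35%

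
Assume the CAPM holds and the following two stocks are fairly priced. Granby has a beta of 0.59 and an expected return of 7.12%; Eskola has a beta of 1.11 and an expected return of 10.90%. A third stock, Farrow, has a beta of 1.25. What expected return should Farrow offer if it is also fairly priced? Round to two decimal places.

11.92%

MRP (SML slope) = (10.90% − 7.12%) / (1.11 − 0.59) = 3.78% / 0.52 = 7.2692%
R_f (intercept) = 7.12% − 0.59 × 7.2692% = 2.8312%
E(R_Farrow) = R_f + β × MRP = 2.8312% + 1.25 × 7.2692% = 11.92%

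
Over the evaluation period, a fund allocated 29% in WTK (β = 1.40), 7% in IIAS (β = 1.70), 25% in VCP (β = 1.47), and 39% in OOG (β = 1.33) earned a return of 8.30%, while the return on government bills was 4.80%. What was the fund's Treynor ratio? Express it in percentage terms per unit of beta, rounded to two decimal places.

2.48%

β_P = 0.29×1.40 + 0.07×1.70 + 0.25×1.47 + 0.39×1.33 = 1.4112
Treynor = (R_P − R_f) / β_P = (8.30% − 4.80%) / 1.4112 = 3.50% / 1.4112 = 2.48%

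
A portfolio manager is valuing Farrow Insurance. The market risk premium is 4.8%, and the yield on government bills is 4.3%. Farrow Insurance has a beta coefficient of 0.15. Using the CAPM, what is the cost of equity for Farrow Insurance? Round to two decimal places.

5.02%

E(R) = R_f + β × MRP = 4.3% + 0.15 × 4.8% = 5.02%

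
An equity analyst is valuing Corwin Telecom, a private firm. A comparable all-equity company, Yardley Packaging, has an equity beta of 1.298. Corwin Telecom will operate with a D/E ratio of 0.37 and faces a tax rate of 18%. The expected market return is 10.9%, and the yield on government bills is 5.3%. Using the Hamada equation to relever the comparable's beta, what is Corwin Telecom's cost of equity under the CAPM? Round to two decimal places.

β_L = β_U × [1 + (1 − t)(D/E)] = 1.298 × [1 + (1 − 0.18) × 0.37]
    = 1.298 × [1 + 0.82 × 0.37] = 1.298 × 1.3034 = 1.6918
MRP = 10.9% − 5.3% = 5.60%
E(R) = R_f + β_L × MRP = 5.3% + 1.6918 × 5.6% = 14.77%

14.77%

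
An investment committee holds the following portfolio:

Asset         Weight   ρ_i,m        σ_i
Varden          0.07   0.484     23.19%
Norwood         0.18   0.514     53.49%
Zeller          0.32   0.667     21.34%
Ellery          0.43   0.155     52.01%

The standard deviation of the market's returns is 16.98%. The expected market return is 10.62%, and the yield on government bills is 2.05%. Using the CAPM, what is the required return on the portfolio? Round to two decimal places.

β_Varden = 0.484 × 23.19% / 16.98% = 0.6610
β_Norwood = 0.514 × 53.49% / 16.98% = 1.6192
β_Zeller = 0.667 × 21.34% / 16.98% = 0.8383
β_Ellery = 0.155 × 52.01% / 16.98% = 0.4748
β_P = Σ w_i β_i = 0.07×0.6610 + 0.18×1.6192 + 0.32×0.8383 + 0.43×0.4748 = 0.8101
MRP = 10.62% − 2.05% = 8.57%
E(R_P) = R_f + β_P × MRP = 2.05% + 0.8101 × 8.57% = 8.99%

8.99%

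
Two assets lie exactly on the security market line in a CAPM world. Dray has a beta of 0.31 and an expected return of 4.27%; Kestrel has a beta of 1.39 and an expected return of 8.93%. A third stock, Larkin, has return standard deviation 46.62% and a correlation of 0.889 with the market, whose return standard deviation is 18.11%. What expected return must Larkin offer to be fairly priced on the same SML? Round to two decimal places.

12.81%

MRP = (8.93% − 4.27%) / (1.39 − 0.31) = 4.3148%
R_f = 4.27% − 0.31 × 4.3148% = 2.9324%
β_Larkin = ρ·σ_i/σ_m = 0.889 × 46.62 / 18.11 = 2.2885
E(R_Larkin) = R_f + β × MRP = 2.9324% + 2.2885 × 4.3148% = 12.81%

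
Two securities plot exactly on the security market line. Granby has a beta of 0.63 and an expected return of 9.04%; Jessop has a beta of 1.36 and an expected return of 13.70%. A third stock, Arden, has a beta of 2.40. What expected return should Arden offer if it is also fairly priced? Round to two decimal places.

20.34%

MRP (SML slope) = (13.70% − 9.04%) / (1.36 − 0.63) = 4.66% / 0.73 = 6.3836%
R_f (intercept) = 9.04% − 0.63 × 6.3836% = 5.0183%
E(R_Arden) = R_f + β × MRP = 5.0183% + 2.40 × 6.3836% = 20.34%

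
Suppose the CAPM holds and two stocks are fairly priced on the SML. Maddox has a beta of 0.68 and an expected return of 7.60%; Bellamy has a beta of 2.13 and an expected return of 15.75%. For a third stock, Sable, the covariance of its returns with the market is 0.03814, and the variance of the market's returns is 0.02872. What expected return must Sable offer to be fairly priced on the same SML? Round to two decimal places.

MRP = (15.75% − 7.60%) / (2.13 − 0.68) = 5.6207%
R_f = 7.60% − 0.68 × 5.6207% = 3.7779%
β_Sable = Cov / Var(R_m) = 0.03814 / 0.02872 = 1.3280
E(R_Sable) = R_f + β × MRP = 3.7779% + 1.3280 × 5.6207% = 11.24%

11.24%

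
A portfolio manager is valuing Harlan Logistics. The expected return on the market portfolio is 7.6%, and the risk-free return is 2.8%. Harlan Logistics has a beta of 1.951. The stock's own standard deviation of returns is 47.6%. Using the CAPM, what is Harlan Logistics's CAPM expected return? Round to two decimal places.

12.16%

Market risk premium = E(R_m) − R_f = 7.6% − 2.8% = 4.80%
E(R) = R_f + β × MRP = 2.8% + 1.951 × 4.8% = 12.16%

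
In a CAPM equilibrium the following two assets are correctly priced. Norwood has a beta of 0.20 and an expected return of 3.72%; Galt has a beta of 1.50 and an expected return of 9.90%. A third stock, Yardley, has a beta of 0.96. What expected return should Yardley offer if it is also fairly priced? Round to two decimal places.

7.33%

MRP (SML slope) = (9.90% − 3.72%) / (1.50 − 0.20) = 6.18% / 1.30 = 4.7538%
R_f (intercept) = 3.72% − 0.20 × 4.7538% = 2.7692%
E(R_Yardley) = R_f + β × MRP = 2.7692% + 0.96 × 4.7538% = 7.33%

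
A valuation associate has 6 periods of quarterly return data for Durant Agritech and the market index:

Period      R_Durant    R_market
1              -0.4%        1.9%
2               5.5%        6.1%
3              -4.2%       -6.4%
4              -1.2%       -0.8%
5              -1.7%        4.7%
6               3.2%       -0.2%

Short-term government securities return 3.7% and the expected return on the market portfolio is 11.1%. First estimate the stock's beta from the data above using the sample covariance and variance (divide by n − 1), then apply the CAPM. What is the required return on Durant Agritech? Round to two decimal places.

7.47%

Mean R_i = (-0.4 + 5.5 − 4.2 − 1.2 − 1.7 + 3.2) / 6 = 0.2000%
Mean R_m = (1.9 + 6.1 − 6.4 − 0.8 + 4.7 − 0.2) / 6 = 0.8833%
Σ(R_i − R̄_i)(R_m − R̄_m) = 50.9400  ⇒  Cov = 50.9400 / 5 = 10.1880
Σ(R_m − R̄_m)² = 99.8683  ⇒  Var(R_m) = 99.8683 / 5 = 19.9737
β = Cov / Var(R_m) = 10.1880 / 19.9737 = 0.5101
MRP = 11.1% − 3.7% = 7.40%
E(R) = R_f + β × MRP = 3.7% + 0.5101 × 7.4% = 7.47%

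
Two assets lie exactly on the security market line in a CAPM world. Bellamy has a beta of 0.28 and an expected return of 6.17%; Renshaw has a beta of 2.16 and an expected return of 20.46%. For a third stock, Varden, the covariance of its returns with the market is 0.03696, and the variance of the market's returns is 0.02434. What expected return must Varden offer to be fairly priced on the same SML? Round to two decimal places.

15.58%

MRP = (20.46% − 6.17%) / (2.16 − 0.28) = 7.6011%
R_f = 6.17% − 0.28 × 7.6011% = 4.0417%
β_Varden = Cov / Var(R_m) = 0.03696 / 0.02434 = 1.5185
E(R_Varden) = R_f + β × MRP = 4.0417% + 1.5185 × 7.6011% = 15.58%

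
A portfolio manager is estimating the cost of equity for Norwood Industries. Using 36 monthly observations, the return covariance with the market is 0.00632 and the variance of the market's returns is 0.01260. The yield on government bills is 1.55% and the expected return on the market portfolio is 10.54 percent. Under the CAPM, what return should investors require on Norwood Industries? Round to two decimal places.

β = Cov(R_i, R_m) / Var(R_m) = 0.00632 / 0.01260 = 0.5016
MRP = 10.54% − 1.55% = 8.99%
E(R) = R_f + β × MRP = 1.55% + 0.5016 × 8.99% = 6.06%

6.06%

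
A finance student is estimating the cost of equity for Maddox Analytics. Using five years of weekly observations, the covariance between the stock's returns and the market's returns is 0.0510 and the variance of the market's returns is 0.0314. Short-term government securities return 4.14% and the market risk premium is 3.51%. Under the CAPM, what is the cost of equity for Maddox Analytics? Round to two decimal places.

β = Cov(R_i, R_m) / Var(R_m) = 0.0510 / 0.0314 = 1.6242
E(R) = R_f + β × MRP = 4.14% + 1.6242 × 3.51% = 9.84%

9.84%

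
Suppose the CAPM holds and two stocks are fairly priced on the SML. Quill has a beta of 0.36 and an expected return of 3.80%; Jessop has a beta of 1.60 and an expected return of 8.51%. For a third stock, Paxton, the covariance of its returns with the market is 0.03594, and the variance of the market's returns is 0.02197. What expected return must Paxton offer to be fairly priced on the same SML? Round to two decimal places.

8.65%

MRP = (8.51% − 3.80%) / (1.60 − 0.36) = 3.7984%
R_f = 3.80% − 0.36 × 3.7984% = 2.4326%
β_Paxton = Cov / Var(R_m) = 0.03594 / 0.02197 = 1.6359
E(R_Paxton) = R_f + β × MRP = 2.4326% + 1.6359 × 3.7984% = 8.65%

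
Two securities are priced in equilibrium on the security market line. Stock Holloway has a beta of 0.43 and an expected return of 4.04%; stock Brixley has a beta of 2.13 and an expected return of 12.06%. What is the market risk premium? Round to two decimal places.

4.72%

Both satisfy E(R) = R_f + β·MRP, so the slope of the SML is
MRP = (12.06% − 4.04%) / (2.13 − 0.43) = 8.02% / 1.70 = 4.7176%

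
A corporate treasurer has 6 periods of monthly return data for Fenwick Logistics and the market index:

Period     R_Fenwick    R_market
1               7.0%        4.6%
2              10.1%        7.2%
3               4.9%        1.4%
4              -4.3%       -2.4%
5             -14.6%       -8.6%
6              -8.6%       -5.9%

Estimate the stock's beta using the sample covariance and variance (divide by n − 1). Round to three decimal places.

1.576

Mean R_i = (7.0 + 10.1 + 4.9 − 4.3 − 14.6 − 8.6) / 6 = -0.9167%
Mean R_m = (4.6 + 7.2 + 1.4 − 2.4 − 8.6 − 5.9) / 6 = -0.6167%
Σ(R_i − R̄_i)(R_m − R̄_m) = 295.0083  ⇒  Cov = 295.0083 / 5 = 59.0017
Σ(R_m − R̄_m)² = 187.2083  ⇒  Var(R_m) = 187.2083 / 5 = 37.4417
β = Cov / Var(R_m) = 59.0017 / 37.4417 = 1.5758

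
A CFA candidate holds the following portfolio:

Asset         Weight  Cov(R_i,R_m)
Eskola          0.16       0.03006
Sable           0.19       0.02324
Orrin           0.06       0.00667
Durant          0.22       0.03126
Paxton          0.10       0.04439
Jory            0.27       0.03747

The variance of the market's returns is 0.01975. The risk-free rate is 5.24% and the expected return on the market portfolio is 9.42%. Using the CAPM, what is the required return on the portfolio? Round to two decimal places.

β_Eskola = 0.03006 / 0.01975 = 1.5220
β_Sable = 0.02324 / 0.01975 = 1.1767
β_Orrin = 0.00667 / 0.01975 = 0.3377
β_Durant = 0.03126 / 0.01975 = 1.5828
β_Paxton = 0.04439 / 0.01975 = 2.2476
β_Jory = 0.03747 / 0.01975 = 1.8972
β_P = Σ w_i β_i = 0.16×1.5220 + 0.19×1.1767 + 0.06×0.3377 + 0.22×1.5828 + 0.10×2.2476 + 0.27×1.8972 = 1.5726
MRP = 9.42% − 5.24% = 4.18%
E(R_P) = R_f + β_P × MRP = 5.24% + 1.5726 × 4.18% = 11.81%

11.81%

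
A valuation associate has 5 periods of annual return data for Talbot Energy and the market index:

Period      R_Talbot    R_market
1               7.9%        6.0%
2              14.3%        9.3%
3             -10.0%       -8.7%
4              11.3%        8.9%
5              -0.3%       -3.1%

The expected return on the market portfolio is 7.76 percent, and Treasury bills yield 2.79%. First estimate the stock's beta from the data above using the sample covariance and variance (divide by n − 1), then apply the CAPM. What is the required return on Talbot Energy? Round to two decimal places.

8.83%

Mean R_i = (7.9 + 14.3 − 10.0 + 11.3 − 0.3) / 5 = 4.6400%
Mean R_m = (6.0 + 9.3 − 8.7 + 8.9 − 3.1) / 5 = 2.4800%
Σ(R_i − R̄_i)(R_m − R̄_m) = 311.3540  ⇒  Cov = 311.3540 / 4 = 77.8385
Σ(R_m − R̄_m)² = 256.2480  ⇒  Var(R_m) = 256.2480 / 4 = 64.0620
β = Cov / Var(R_m) = 77.8385 / 64.0620 = 1.2150
MRP = 7.76% − 2.79% = 4.97%
E(R) = R_f + β × MRP = 2.79% + 1.2150 × 4.97% = 8.83%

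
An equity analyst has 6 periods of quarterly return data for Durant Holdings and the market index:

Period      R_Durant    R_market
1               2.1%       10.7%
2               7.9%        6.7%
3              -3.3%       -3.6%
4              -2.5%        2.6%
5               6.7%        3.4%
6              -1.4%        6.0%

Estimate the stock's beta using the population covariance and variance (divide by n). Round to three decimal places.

0.469

Mean R_i = (2.1 + 7.9 − 3.3 − 2.5 + 6.7 − 1.4) / 6 = 1.5833%
Mean R_m = (10.7 + 6.7 − 3.6 + 2.6 + 3.4 + 6.0) / 6 = 4.3000%
Σ(R_i − R̄_i)(R_m − R̄_m) = 54.3100  ⇒  Cov = 54.3100 / 6 = 9.0517
Σ(R_m − R̄_m)² = 115.7200  ⇒  Var(R_m) = 115.7200 / 6 = 19.2867
β = Cov / Var(R_m) = 9.0517 / 19.2867 = 0.4693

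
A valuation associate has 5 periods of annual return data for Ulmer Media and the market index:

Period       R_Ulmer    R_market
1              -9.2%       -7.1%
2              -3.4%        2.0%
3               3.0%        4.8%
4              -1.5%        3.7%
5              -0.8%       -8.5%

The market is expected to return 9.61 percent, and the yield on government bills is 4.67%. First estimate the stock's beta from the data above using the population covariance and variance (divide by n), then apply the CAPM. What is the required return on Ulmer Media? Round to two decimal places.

Mean R_i = (-9.2 − 3.4 + 3.0 − 1.5 − 0.8) / 5 = -2.3800%
Mean R_m = (-7.1 + 2.0 + 4.8 + 3.7 − 8.5) / 5 = -1.0200%
Σ(R_i − R̄_i)(R_m − R̄_m) = 62.0320  ⇒  Cov = 62.0320 / 5 = 12.4064
Σ(R_m − R̄_m)² = 158.1880  ⇒  Var(R_m) = 158.1880 / 5 = 31.6376
β = Cov / Var(R_m) = 12.4064 / 31.6376 = 0.3921
MRP = 9.61% − 4.67% = 4.94%
E(R) = R_f + β × MRP = 4.67% + 0.3921 × 4.94% = 6.61%

6.61%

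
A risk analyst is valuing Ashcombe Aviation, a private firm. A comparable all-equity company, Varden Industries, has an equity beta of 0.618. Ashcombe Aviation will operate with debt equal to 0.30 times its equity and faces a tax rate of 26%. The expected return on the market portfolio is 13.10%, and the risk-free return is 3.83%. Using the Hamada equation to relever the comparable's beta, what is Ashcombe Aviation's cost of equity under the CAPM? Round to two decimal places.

β_L = β_U × [1 + (1 − t)(D/E)] = 0.618 × [1 + (1 − 0.26) × 0.30]
    = 0.618 × [1 + 0.74 × 0.30] = 0.618 × 1.2220 = 0.7552
MRP = 13.10% − 3.83% = 9.27%
E(R) = R_f + β_L × MRP = 3.83% + 0.7552 × 9.27% = 10.83%

10.83%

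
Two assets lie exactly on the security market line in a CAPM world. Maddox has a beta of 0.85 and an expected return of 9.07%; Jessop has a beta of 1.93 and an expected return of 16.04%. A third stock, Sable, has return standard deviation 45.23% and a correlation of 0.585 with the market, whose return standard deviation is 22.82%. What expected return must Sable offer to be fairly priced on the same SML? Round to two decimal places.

MRP = (16.04% − 9.07%) / (1.93 − 0.85) = 6.4537%
R_f = 9.07% − 0.85 × 6.4537% = 3.5844%
β_Sable = ρ·σ_i/σ_m = 0.585 × 45.23 / 22.82 = 1.1595
E(R_Sable) = R_f + β × MRP = 3.5844% + 1.1595 × 6.4537% = 11.07%

11.07%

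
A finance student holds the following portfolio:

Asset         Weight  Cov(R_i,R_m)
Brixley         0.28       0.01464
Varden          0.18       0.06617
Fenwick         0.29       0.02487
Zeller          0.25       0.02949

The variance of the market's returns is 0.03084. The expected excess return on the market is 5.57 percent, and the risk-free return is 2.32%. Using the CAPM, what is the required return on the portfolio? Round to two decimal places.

β_Brixley = 0.01464 / 0.03084 = 0.4747
β_Varden = 0.06617 / 0.03084 = 2.1456
β_Fenwick = 0.02487 / 0.03084 = 0.8064
β_Zeller = 0.02949 / 0.03084 = 0.9562
β_P = Σ w_i β_i = 0.28×0.4747 + 0.18×2.1456 + 0.29×0.8064 + 0.25×0.9562 = 0.9920
E(R_P) = R_f + β_P × MRP = 2.32% + 0.9920 × 5.57% = 7.85%

7.85%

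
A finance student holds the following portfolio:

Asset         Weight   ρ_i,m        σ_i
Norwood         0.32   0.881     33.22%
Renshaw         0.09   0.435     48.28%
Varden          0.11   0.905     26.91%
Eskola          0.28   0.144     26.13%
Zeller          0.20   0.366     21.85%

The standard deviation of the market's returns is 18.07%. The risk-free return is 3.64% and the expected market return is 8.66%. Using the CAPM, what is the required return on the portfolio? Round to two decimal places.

β_Norwood = 0.881 × 33.22% / 18.07% = 1.6196
β_Renshaw = 0.435 × 48.28% / 18.07% = 1.1622
β_Varden = 0.905 × 26.91% / 18.07% = 1.3477
β_Eskola = 0.144 × 26.13% / 18.07% = 0.2082
β_Zeller = 0.366 × 21.85% / 18.07% = 0.4426
β_P = Σ w_i β_i = 0.32×1.6196 + 0.09×1.1622 + 0.11×1.3477 + 0.28×0.2082 + 0.20×0.4426 = 0.9179
MRP = 8.66% − 3.64% = 5.02%
E(R_P) = R_f + β_P × MRP = 3.64% + 0.9179 × 5.02% = 8.25%

8.25%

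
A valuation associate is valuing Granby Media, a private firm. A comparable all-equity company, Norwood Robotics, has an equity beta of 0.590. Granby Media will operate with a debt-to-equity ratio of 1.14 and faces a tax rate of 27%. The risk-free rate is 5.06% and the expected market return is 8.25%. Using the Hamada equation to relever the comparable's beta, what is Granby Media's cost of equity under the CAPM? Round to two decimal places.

8.51%

β_L = β_U × [1 + (1 − t)(D/E)] = 0.590 × [1 + (1 − 0.27) × 1.14]
    = 0.590 × [1 + 0.73 × 1.14] = 0.590 × 1.8322 = 1.0810
MRP = 8.25% − 5.06% = 3.19%
E(R) = R_f + β_L × MRP = 5.06% + 1.0810 × 3.19% = 8.51%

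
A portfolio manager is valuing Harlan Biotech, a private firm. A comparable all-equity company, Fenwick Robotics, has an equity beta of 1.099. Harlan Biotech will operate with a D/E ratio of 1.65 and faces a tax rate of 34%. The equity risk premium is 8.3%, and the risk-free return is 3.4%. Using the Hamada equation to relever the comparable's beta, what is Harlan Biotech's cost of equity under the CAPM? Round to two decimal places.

β_L = β_U × [1 + (1 − t)(D/E)] = 1.099 × [1 + (1 − 0.34) × 1.65]
    = 1.099 × [1 + 0.66 × 1.65] = 1.099 × 2.0890 = 2.2958
E(R) = R_f + β_L × MRP = 3.4% + 2.2958 × 8.3% = 22.46%

22.46%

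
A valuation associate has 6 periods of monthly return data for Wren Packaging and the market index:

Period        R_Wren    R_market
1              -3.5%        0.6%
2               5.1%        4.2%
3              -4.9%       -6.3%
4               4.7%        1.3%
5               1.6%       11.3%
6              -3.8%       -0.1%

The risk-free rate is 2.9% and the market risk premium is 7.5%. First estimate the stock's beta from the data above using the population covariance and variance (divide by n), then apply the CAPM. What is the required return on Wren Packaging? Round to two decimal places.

6.33%

Mean R_i = (-3.5 + 5.1 − 4.9 + 4.7 + 1.6 − 3.8) / 6 = -0.1333%
Mean R_m = (0.6 + 4.2 − 6.3 + 1.3 + 11.3 − 0.1) / 6 = 1.8333%
Σ(R_i − R̄_i)(R_m − R̄_m) = 76.2267  ⇒  Cov = 76.2267 / 6 = 12.7045
Σ(R_m − R̄_m)² = 166.9133  ⇒  Var(R_m) = 166.9133 / 6 = 27.8189
β = Cov / Var(R_m) = 12.7045 / 27.8189 = 0.4567
E(R) = R_f + β × MRP = 2.9% + 0.4567 × 7.5% = 6.33%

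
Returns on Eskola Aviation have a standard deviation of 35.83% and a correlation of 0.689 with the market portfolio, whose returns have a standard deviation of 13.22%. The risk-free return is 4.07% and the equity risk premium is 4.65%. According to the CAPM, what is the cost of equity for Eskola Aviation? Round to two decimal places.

β = ρ × σ_i / σ_m = 0.689 × 35.83% / 13.22% = 1.8674
E(R) = 4.07% + 1.8674 × 4.65% = 12.75%

12.75%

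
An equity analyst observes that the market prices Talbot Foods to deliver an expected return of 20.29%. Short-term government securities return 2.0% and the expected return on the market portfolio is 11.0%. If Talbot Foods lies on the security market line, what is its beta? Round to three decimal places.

2.032

MRP = 11.0% − 2.0% = 9.00%
β = (E(R) − R_f) / MRP = (20.29% − 2.0%) / 9.0% = 18.29% / 9.0% = 2.032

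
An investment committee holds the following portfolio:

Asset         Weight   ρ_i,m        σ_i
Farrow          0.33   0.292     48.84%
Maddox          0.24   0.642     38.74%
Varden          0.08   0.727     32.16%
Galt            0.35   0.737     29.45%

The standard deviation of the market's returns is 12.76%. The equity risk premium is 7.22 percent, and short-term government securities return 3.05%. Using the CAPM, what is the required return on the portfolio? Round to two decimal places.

14.45%

β_Farrow = 0.292 × 48.84% / 12.76% = 1.1177
β_Maddox = 0.642 × 38.74% / 12.76% = 1.9491
β_Varden = 0.727 × 32.16% / 12.76% = 1.8323
β_Galt = 0.737 × 29.45% / 12.76% = 1.7010
β_P = Σ w_i β_i = 0.33×1.1177 + 0.24×1.9491 + 0.08×1.8323 + 0.35×1.7010 = 1.5786
E(R_P) = R_f + β_P × MRP = 3.05% + 1.5786 × 7.22% = 14.45%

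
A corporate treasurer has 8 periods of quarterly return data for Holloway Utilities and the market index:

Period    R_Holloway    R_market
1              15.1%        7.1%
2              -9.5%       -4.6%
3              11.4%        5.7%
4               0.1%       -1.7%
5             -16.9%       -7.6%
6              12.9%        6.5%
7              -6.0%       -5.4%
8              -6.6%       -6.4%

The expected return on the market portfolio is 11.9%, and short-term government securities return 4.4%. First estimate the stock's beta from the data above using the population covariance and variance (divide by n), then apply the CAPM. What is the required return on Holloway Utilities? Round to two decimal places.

Mean R_i = (15.1 − 9.5 + 11.4 + 0.1 − 16.9 + 12.9 − 6.0 − 6.6) / 8 = 0.0625%
Mean R_m = (7.1 − 4.6 + 5.7 − 1.7 − 7.6 + 6.5 − 5.4 − 6.4) / 8 = -0.8000%
Σ(R_i − R̄_i)(R_m − R̄_m) = 503.0500  ⇒  Cov = 503.0500 / 8 = 62.8813
Σ(R_m − R̄_m)² = 271.9600  ⇒  Var(R_m) = 271.9600 / 8 = 33.9950
β = Cov / Var(R_m) = 62.8813 / 33.9950 = 1.8497
MRP = 11.9% − 4.4% = 7.50%
E(R) = R_f + β × MRP = 4.4% + 1.8497 × 7.5% = 18.27%

18.27%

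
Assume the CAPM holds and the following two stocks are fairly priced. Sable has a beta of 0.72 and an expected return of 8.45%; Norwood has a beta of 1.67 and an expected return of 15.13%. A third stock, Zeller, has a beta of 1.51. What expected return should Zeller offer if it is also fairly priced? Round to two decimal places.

14.00%

MRP (SML slope) = (15.13% − 8.45%) / (1.67 − 0.72) = 6.68% / 0.95 = 7.0316%
R_f (intercept) = 8.45% − 0.72 × 7.0316% = 3.3872%
E(R_Zeller) = R_f + β × MRP = 3.3872% + 1.51 × 7.0316% = 14.00%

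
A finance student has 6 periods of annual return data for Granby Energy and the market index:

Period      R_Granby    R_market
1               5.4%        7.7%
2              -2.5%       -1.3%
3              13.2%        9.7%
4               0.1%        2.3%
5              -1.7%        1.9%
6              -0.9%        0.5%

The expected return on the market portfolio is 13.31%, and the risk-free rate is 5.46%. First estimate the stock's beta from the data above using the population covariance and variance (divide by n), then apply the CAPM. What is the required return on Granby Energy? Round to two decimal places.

Mean R_i = (5.4 − 2.5 + 13.2 + 0.1 − 1.7 − 0.9) / 6 = 2.2667%
Mean R_m = (7.7 − 1.3 + 9.7 + 2.3 + 1.9 + 0.5) / 6 = 3.4667%
Σ(R_i − R̄_i)(R_m − R̄_m) = 122.2733  ⇒  Cov = 122.2733 / 6 = 20.3789
Σ(R_m − R̄_m)² = 92.1133  ⇒  Var(R_m) = 92.1133 / 6 = 15.3522
β = Cov / Var(R_m) = 20.3789 / 15.3522 = 1.3274
MRP = 13.31% − 5.46% = 7.85%
E(R) = R_f + β × MRP = 5.46% + 1.3274 × 7.85% = 15.88%

15.88%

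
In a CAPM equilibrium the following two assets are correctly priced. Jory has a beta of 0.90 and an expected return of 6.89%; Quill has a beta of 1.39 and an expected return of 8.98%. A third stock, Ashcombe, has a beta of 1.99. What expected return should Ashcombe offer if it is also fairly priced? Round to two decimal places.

MRP (SML slope) = (8.98% − 6.89%) / (1.39 − 0.90) = 2.09% / 0.49 = 4.2653%
R_f (intercept) = 6.89% − 0.90 × 4.2653% = 3.0512%
E(R_Ashcombe) = R_f + β × MRP = 3.0512% + 1.99 × 4.2653% = 11.54%

11.54%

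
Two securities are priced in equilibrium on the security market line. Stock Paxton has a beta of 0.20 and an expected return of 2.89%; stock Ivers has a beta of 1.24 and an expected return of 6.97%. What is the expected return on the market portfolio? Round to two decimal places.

Both satisfy E(R) = R_f + β·MRP, so the slope of the SML is
MRP = (6.97% − 2.89%) / (1.24 − 0.20) = 4.08% / 1.04 = 3.9231%
R_f = E(R_Paxton) − β_Paxton·MRP = 2.89% − 0.20 × 3.9231% = 2.1054%
E(R_m) = R_f + MRP = 2.1054% + 3.9231% = 6.03%

6.03%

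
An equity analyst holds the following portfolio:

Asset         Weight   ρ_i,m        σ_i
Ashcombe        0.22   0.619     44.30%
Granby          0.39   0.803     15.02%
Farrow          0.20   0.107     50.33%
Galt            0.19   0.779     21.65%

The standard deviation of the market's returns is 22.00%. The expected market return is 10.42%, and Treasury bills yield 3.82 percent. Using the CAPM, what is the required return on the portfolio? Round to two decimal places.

8.33%

β_Ashcombe = 0.619 × 44.30% / 22.00% = 1.2464
β_Granby = 0.803 × 15.02% / 22.00% = 0.5482
β_Farrow = 0.107 × 50.33% / 22.00% = 0.2448
β_Galt = 0.779 × 21.65% / 22.00% = 0.7666
β_P = Σ w_i β_i = 0.22×1.2464 + 0.39×0.5482 + 0.20×0.2448 + 0.19×0.7666 = 0.6826
MRP = 10.42% − 3.82% = 6.60%
E(R_P) = R_f + β_P × MRP = 3.82% + 0.6826 × 6.60% = 8.33%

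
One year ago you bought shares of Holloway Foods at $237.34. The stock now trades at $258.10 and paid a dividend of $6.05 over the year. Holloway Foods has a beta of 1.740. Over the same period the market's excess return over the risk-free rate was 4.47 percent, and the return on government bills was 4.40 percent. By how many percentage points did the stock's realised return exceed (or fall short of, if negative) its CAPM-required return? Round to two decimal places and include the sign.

-0.88%

Realised HPR = (P1 + D1 − P0) / P0 = (258.10 + 6.05 − 237.34) / 237.34 = 26.81 / 237.34 = 11.2960%
CAPM required = R_f + β·MRP = 4.40% + 1.740 × 4.47% = 12.17780%
α = realised − required = 11.2960% − 12.17780% = -0.88%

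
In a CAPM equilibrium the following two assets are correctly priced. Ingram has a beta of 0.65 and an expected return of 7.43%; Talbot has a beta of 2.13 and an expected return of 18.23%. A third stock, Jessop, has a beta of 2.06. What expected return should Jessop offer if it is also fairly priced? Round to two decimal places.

17.72%

MRP (SML slope) = (18.23% − 7.43%) / (2.13 − 0.65) = 10.80% / 1.48 = 7.2973%
R_f (intercept) = 7.43% − 0.65 × 7.2973% = 2.6868%
E(R_Jessop) = R_f + β × MRP = 2.6868% + 2.06 × 7.2973% = 17.72%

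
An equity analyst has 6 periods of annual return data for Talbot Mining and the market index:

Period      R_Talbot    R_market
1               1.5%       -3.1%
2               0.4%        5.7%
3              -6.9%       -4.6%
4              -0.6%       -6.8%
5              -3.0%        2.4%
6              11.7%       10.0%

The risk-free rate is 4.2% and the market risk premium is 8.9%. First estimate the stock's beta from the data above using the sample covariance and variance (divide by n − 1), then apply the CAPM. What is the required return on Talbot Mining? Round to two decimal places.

10.11%

Mean R_i = (1.5 + 0.4 − 6.9 − 0.6 − 3.0 + 11.7) / 6 = 0.5167%
Mean R_m = (-3.1 + 5.7 − 4.6 − 6.8 + 2.4 + 10.0) / 6 = 0.6000%
Σ(R_i − R̄_i)(R_m − R̄_m) = 141.3900  ⇒  Cov = 141.3900 / 5 = 28.2780
Σ(R_m − R̄_m)² = 213.1000  ⇒  Var(R_m) = 213.1000 / 5 = 42.6200
β = Cov / Var(R_m) = 28.2780 / 42.6200 = 0.6635
E(R) = R_f + β × MRP = 4.2% + 0.6635 × 8.9% = 10.11%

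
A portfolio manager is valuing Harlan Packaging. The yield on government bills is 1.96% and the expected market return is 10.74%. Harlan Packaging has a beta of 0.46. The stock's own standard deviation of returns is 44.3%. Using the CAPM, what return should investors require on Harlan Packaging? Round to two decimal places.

6.00%

Market risk premium = E(R_m) − R_f = 10.74% − 1.96% = 8.78%
E(R) = R_f + β × MRP = 1.96% + 0.46 × 8.78% = 6.00%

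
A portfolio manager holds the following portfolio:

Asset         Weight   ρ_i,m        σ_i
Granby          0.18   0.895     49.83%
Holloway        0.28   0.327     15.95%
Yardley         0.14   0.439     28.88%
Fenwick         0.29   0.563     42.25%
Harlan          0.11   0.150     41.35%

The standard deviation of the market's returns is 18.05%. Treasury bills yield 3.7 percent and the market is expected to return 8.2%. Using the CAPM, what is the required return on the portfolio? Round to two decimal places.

8.40%

β_Granby = 0.895 × 49.83% / 18.05% = 2.4708
β_Holloway = 0.327 × 15.95% / 18.05% = 0.2890
β_Yardley = 0.439 × 28.88% / 18.05% = 0.7024
β_Fenwick = 0.563 × 42.25% / 18.05% = 1.3178
β_Harlan = 0.150 × 41.35% / 18.05% = 0.3436
β_P = Σ w_i β_i = 0.18×2.4708 + 0.28×0.2890 + 0.14×0.7024 + 0.29×1.3178 + 0.11×0.3436 = 1.0440
MRP = 8.2% − 3.7% = 4.50%
E(R_P) = R_f + β_P × MRP = 3.7% + 1.0440 × 4.5% = 8.40%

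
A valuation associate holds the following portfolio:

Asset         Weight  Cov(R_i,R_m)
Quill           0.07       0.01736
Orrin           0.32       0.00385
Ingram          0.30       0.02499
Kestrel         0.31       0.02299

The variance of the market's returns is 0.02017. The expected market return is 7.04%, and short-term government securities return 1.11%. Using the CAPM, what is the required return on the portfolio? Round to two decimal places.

6.13%

β_Quill = 0.01736 / 0.02017 = 0.8607
β_Orrin = 0.00385 / 0.02017 = 0.1909
β_Ingram = 0.02499 / 0.02017 = 1.2390
β_Kestrel = 0.02299 / 0.02017 = 1.1398
β_P = Σ w_i β_i = 0.07×0.8607 + 0.32×0.1909 + 0.30×1.2390 + 0.31×1.1398 = 0.8464
MRP = 7.04% − 1.11% = 5.93%
E(R_P) = R_f + β_P × MRP = 1.11% + 0.8464 × 5.93% = 6.13%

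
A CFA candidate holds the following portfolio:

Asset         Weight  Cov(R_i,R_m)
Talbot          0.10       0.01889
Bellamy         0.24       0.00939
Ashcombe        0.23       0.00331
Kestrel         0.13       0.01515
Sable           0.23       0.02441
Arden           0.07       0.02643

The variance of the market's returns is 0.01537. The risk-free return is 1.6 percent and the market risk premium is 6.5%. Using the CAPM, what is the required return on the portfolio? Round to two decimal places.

β_Talbot = 0.01889 / 0.01537 = 1.2290
β_Bellamy = 0.00939 / 0.01537 = 0.6109
β_Ashcombe = 0.00331 / 0.01537 = 0.2154
β_Kestrel = 0.01515 / 0.01537 = 0.9857
β_Sable = 0.02441 / 0.01537 = 1.5882
β_Arden = 0.02643 / 0.01537 = 1.7196
β_P = Σ w_i β_i = 0.10×1.2290 + 0.24×0.6109 + 0.23×0.2154 + 0.13×0.9857 + 0.23×1.5882 + 0.07×1.7196 = 0.9329
E(R_P) = R_f + β_P × MRP = 1.6% + 0.9329 × 6.5% = 7.66%

7.66%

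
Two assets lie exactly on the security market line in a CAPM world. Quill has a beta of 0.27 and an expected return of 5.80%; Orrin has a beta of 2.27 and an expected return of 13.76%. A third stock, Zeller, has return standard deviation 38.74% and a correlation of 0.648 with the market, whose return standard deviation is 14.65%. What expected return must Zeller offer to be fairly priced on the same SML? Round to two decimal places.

MRP = (13.76% − 5.80%) / (2.27 − 0.27) = 3.9800%
R_f = 5.80% − 0.27 × 3.9800% = 4.7254%
β_Zeller = ρ·σ_i/σ_m = 0.648 × 38.74 / 14.65 = 1.7136
E(R_Zeller) = R_f + β × MRP = 4.7254% + 1.7136 × 3.9800% = 11.55%

11.55%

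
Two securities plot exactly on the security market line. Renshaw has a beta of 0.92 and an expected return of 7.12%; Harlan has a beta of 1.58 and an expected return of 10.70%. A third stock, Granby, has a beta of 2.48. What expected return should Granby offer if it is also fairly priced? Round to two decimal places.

MRP (SML slope) = (10.70% − 7.12%) / (1.58 − 0.92) = 3.58% / 0.66 = 5.4242%
R_f (intercept) = 7.12% − 0.92 × 5.4242% = 2.1297%
E(R_Granby) = R_f + β × MRP = 2.1297% + 2.48 × 5.4242% = 15.58%

15.58%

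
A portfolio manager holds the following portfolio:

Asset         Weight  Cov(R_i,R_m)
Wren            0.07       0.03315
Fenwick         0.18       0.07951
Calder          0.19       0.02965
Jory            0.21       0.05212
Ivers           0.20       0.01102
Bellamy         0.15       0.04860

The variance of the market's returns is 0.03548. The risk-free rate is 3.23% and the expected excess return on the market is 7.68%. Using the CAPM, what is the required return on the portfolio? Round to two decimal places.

β_Wren = 0.03315 / 0.03548 = 0.9343
β_Fenwick = 0.07951 / 0.03548 = 2.2410
β_Calder = 0.02965 / 0.03548 = 0.8357
β_Jory = 0.05212 / 0.03548 = 1.4690
β_Ivers = 0.01102 / 0.03548 = 0.3106
β_Bellamy = 0.04860 / 0.03548 = 1.3698
β_P = Σ w_i β_i = 0.07×0.9343 + 0.18×2.2410 + 0.19×0.8357 + 0.21×1.4690 + 0.20×0.3106 + 0.15×1.3698 = 1.2036
E(R_P) = R_f + β_P × MRP = 3.23% + 1.2036 × 7.68% = 12.47%

12.47%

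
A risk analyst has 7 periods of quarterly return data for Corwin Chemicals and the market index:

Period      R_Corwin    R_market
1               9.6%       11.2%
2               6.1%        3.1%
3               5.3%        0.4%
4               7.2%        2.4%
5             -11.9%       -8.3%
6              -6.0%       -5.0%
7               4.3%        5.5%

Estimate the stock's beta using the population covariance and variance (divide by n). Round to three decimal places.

1.103

Mean R_i = (9.6 + 6.1 + 5.3 + 7.2 − 11.9 − 6.0 + 4.3) / 7 = 2.0857%
Mean R_m = (11.2 + 3.1 + 0.4 + 2.4 − 8.3 − 5.0 + 5.5) / 7 = 1.3286%
Σ(R_i − R̄_i)(R_m − R̄_m) = 278.8529  ⇒  Cov = 278.8529 / 7 = 39.8361
Σ(R_m − R̄_m)² = 252.7543  ⇒  Var(R_m) = 252.7543 / 7 = 36.1078
β = Cov / Var(R_m) = 39.8361 / 36.1078 = 1.1033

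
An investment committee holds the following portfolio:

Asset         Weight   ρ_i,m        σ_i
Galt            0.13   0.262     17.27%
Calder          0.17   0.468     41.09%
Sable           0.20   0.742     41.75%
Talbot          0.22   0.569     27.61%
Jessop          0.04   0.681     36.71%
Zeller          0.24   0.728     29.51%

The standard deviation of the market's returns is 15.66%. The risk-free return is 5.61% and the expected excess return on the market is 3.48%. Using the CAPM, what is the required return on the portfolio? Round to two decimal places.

9.98%

β_Galt = 0.262 × 17.27% / 15.66% = 0.2889
β_Calder = 0.468 × 41.09% / 15.66% = 1.2280
β_Sable = 0.742 × 41.75% / 15.66% = 1.9782
β_Talbot = 0.569 × 27.61% / 15.66% = 1.0032
β_Jessop = 0.681 × 36.71% / 15.66% = 1.5964
β_Zeller = 0.728 × 29.51% / 15.66% = 1.3719
β_P = Σ w_i β_i = 0.13×0.2889 + 0.17×1.2280 + 0.20×1.9782 + 0.22×1.0032 + 0.04×1.5964 + 0.24×1.3719 = 1.2558
E(R_P) = R_f + β_P × MRP = 5.61% + 1.2558 × 3.48% = 9.98%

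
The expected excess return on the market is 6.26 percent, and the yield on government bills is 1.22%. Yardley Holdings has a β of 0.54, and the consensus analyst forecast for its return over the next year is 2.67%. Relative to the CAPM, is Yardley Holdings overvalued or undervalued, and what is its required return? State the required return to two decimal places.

Overvalued; required return 4.60%

Required return = R_f + β·MRP = 1.22% + 0.54 × 6.26% = 4.60%
Forecast 2.67% < required 4.60% → the stock plots below the SML → overvalued.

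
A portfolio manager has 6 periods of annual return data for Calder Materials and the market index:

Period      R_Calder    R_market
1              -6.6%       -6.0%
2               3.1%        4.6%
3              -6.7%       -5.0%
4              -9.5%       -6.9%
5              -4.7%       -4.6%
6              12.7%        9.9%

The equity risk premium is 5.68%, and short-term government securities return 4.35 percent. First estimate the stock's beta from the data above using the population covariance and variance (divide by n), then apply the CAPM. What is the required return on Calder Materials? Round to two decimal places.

11.14%

Mean R_i = (-6.6 + 3.1 − 6.7 − 9.5 − 4.7 + 12.7) / 6 = -1.9500%
Mean R_m = (-6.0 + 4.6 − 5.0 − 6.9 − 4.6 + 9.9) / 6 = -1.3333%
Σ(R_i − R̄_i)(R_m − R̄_m) = 284.6600  ⇒  Cov = 284.6600 / 6 = 47.4433
Σ(R_m − R̄_m)² = 238.2733  ⇒  Var(R_m) = 238.2733 / 6 = 39.7122
β = Cov / Var(R_m) = 47.4433 / 39.7122 = 1.1947
E(R) = R_f + β × MRP = 4.35% + 1.1947 × 5.68% = 11.14%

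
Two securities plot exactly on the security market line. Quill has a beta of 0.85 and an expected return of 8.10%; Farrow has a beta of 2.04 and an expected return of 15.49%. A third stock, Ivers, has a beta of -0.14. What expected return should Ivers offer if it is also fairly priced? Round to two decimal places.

1.95%

MRP (SML slope) = (15.49% − 8.10%) / (2.04 − 0.85) = 7.39% / 1.19 = 6.2101%
R_f (intercept) = 8.10% − 0.85 × 6.2101% = 2.8214%
E(R_Ivers) = R_f + β × MRP = 2.8214% + -0.14 × 6.2101% = 1.95%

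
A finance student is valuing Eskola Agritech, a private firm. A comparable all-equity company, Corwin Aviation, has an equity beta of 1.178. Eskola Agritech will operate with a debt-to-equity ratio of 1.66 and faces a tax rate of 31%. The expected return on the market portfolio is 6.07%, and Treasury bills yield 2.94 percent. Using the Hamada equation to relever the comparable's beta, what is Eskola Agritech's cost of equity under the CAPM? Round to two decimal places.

β_L = β_U × [1 + (1 − t)(D/E)] = 1.178 × [1 + (1 − 0.31) × 1.66]
    = 1.178 × [1 + 0.69 × 1.66] = 1.178 × 2.1454 = 2.5273
MRP = 6.07% − 2.94% = 3.13%
E(R) = R_f + β_L × MRP = 2.94% + 2.5273 × 3.13% = 10.85%

10.85%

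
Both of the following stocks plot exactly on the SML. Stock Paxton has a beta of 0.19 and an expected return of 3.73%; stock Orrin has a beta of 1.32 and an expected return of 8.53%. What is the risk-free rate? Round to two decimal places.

Both satisfy E(R) = R_f + β·MRP, so the slope of the SML is
MRP = (8.53% − 3.73%) / (1.32 − 0.19) = 4.80% / 1.13 = 4.2478%
R_f = E(R_Paxton) − β_Paxton·MRP = 3.73% − 0.19 × 4.2478% = 2.9229%

2.92%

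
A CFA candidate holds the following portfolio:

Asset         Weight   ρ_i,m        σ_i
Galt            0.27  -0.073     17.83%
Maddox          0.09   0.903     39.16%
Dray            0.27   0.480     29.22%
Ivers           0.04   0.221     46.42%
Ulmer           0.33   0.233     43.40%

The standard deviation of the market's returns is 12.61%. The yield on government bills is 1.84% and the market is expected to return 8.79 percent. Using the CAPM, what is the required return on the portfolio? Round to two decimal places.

7.55%

β_Galt = -0.073 × 17.83% / 12.61% = -0.1032
β_Maddox = 0.903 × 39.16% / 12.61% = 2.8042
β_Dray = 0.480 × 29.22% / 12.61% = 1.1123
β_Ivers = 0.221 × 46.42% / 12.61% = 0.8135
β_Ulmer = 0.233 × 43.40% / 12.61% = 0.8019
β_P = Σ w_i β_i = 0.27×-0.1032 + 0.09×2.8042 + 0.27×1.1123 + 0.04×0.8135 + 0.33×0.8019 = 0.8220
MRP = 8.79% − 1.84% = 6.95%
E(R_P) = R_f + β_P × MRP = 1.84% + 0.8220 × 6.95% = 7.55%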